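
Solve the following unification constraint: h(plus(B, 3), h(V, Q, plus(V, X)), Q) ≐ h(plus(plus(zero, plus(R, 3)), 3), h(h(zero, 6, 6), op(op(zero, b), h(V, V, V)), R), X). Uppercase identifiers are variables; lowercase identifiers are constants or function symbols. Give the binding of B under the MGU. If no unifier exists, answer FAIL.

Decompose h/3: plus(B, 3) ≐ plus(plus(zero, plus(R, 3)), 3),  h(V, Q, plus(V, X)) ≐ h(h(zero, 6, 6), op(op(zero, b), h(V, V, V)), R),  Q ≐ X.
Decompose plus/2: B ≐ plus(zero, plus(R, 3)),  3 ≐ 3.
Bind B := plus(zero, plus(R, 3)); no other remaining equation mentions B.
Delete trivial equation 3 ≐ 3.
Decompose h/3: V ≐ h(zero, 6, 6),  Q ≐ op(op(zero, b), h(V, V, V)),  plus(V, X) ≐ R.
Bind V := h(zero, 6, 6); substituting into the 2 remaining equations that mention V gives: Q ≐ op(op(zero, b), h(h(zero, 6, 6), h(zero, 6, 6), h(zero, 6, 6))),  plus(h(zero, 6, 6), X) ≐ R.
Bind Q := op(op(zero, b), h(h(zero, 6, 6), h(zero, 6, 6), h(zero, 6, 6))); substituting into the one remaining equation that mentions Q gives: op(op(zero, b), h(h(zero, 6, 6), h(zero, 6, 6), h(zero, 6, 6))) ≐ X.
Bind R := plus(h(zero, 6, 6), X); no other remaining equation mentions R. Substituting into the earlier binding gives B := plus(zero, plus(plus(h(zero, 6, 6), X), 3)).
Bind X := op(op(zero, b), h(h(zero, 6, 6), h(zero, 6, 6), h(zero, 6, 6))). Substituting into the earlier bindings gives B := plus(zero, plus(plus(h(zero, 6, 6), op(op(zero, b), h(h(zero, 6, 6), h(zero, 6, 6), h(zero, 6, 6)))), 3)), R := plus(h(zero, 6, 6), op(op(zero, b), h(h(zero, 6, 6), h(zero, 6, 6), h(zero, 6, 6)))).
MGU = { B ↦ plus(zero, plus(plus(h(zero, 6, 6), op(op(zero, b), h(h(zero, 6, 6), h(zero, 6, 6), h(zero, 6, 6)))), 3)), V ↦ h(zero, 6, 6), Q ↦ op(op(zero, b), h(h(zero, 6, 6), h(zero, 6, 6), h(zero, 6, 6))), R ↦ plus(h(zero, 6, 6), op(op(zero, b), h(h(zero, 6, 6), h(zero, 6, 6), h(zero, 6, 6)))), X ↦ op(op(zero, b), h(h(zero, 6, 6), h(zero, 6, 6), h(zero, 6, 6))) }, so B ↦ plus(zero, plus(plus(h(zero, 6, 6), op(op(zero, b), h(h(zero, 6, 6), h(zero, 6, 6), h(zero, 6, 6)))), 3)).

plus(zero, plus(plus(h(zero, 6, 6), op(op(zero, b), h(h(zero, 6, 6), h(zero, 6, 6), h(zero, 6, 6)))), 3))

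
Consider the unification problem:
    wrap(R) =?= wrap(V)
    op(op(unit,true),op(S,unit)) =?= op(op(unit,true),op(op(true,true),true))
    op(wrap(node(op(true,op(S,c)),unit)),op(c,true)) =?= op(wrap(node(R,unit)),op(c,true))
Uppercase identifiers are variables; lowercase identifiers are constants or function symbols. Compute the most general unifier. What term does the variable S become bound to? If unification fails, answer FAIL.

FAIL

Decompose wrap/1: R =?= V.
Bind R := V; substituting into the one remaining equation that mentions R gives: op(wrap(node(op(true,op(S,c)),unit)),op(c,true)) =?= op(wrap(node(V,unit)),op(c,true)).
Decompose op/2: op(unit,true) =?= op(unit,true),  op(S,unit) =?= op(op(true,true),true).
Delete trivial equation op(unit,true) =?= op(unit,true).
Decompose op/2: S =?= op(true,true),  unit =?= true.
Bind S := op(true,true); substituting into the one remaining equation that mentions S gives: op(wrap(node(op(true,op(op(true,true),c)),unit)),op(c,true)) =?= op(wrap(node(V,unit)),op(c,true)).
Clash: constants unit and true differ; no unifier exists.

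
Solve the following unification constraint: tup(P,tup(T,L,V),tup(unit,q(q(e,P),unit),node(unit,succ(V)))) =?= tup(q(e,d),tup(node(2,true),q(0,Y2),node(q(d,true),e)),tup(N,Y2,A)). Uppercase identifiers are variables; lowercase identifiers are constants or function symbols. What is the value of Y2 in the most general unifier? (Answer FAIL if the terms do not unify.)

q(q(e,q(e,d)),unit)

Decompose tup/3: P =?= q(e,d),  tup(T,L,V) =?= tup(node(2,true),q(0,Y2),node(q(d,true),e)),  tup(unit,q(q(e,P),unit),node(unit,succ(V))) =?= tup(N,Y2,A).
Bind P := q(e,d); substituting into the one remaining equation that mentions P gives: tup(unit,q(q(e,q(e,d)),unit),node(unit,succ(V))) =?= tup(N,Y2,A).
Decompose tup/3: T =?= node(2,true),  L =?= q(0,Y2),  V =?= node(q(d,true),e).
Bind T := node(2,true); no other remaining equation mentions T.
Bind L := q(0,Y2); no other remaining equation mentions L.
Bind V := node(q(d,true),e); substituting into the remaining equation gives: tup(unit,q(q(e,q(e,d)),unit),node(unit,succ(node(q(d,true),e)))) =?= tup(N,Y2,A).
Decompose tup/3: unit =?= N,  q(q(e,q(e,d)),unit) =?= Y2,  node(unit,succ(node(q(d,true),e))) =?= A.
Bind N := unit; no other remaining equation mentions N.
Bind Y2 := q(q(e,q(e,d)),unit); no other remaining equation mentions Y2. Substituting into the earlier binding gives L := q(0,q(q(e,q(e,d)),unit)).
Bind A := node(unit,succ(node(q(d,true),e))).
MGU = { P ↦ q(e,d), T ↦ node(2,true), L ↦ q(0,q(q(e,q(e,d)),unit)), V ↦ node(q(d,true),e), N ↦ unit, Y2 ↦ q(q(e,q(e,d)),unit), A ↦ node(unit,succ(node(q(d,true),e))) }, so Y2 ↦ q(q(e,q(e,d)),unit).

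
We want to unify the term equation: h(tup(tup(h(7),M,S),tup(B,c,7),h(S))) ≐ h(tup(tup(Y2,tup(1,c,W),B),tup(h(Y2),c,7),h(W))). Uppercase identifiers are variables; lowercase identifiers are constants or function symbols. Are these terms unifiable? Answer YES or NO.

YES

Decompose h/1: tup(tup(h(7),M,S),tup(B,c,7),h(S)) ≐ tup(tup(Y2,tup(1,c,W),B),tup(h(Y2),c,7),h(W)).
Decompose tup/3: tup(h(7),M,S) ≐ tup(Y2,tup(1,c,W),B),  tup(B,c,7) ≐ tup(h(Y2),c,7),  h(S) ≐ h(W).
Decompose tup/3: h(7) ≐ Y2,  M ≐ tup(1,c,W),  S ≐ B.
Bind Y2 := h(7); substituting into the one remaining equation that mentions Y2 gives: tup(B,c,7) ≐ tup(h(h(7)),c,7).
Bind M := tup(1,c,W); no other remaining equation mentions M.
Bind S := B; substituting into the one remaining equation that mentions S gives: h(B) ≐ h(W).
Decompose tup/3: B ≐ h(h(7)),  c ≐ c,  7 ≐ 7.
Bind B := h(h(7)); substituting into the one remaining equation that mentions B gives: h(h(h(7))) ≐ h(W). Substituting into the earlier binding gives S := h(h(7)).
Delete trivial equation c ≐ c.
Delete trivial equation 7 ≐ 7.
Decompose h/1: h(h(7)) ≐ W.
Bind W := h(h(7)). Substituting into the earlier binding gives M := tup(1,c,h(h(7))).
No equations remain and no clash or occurs-check failure arose, so a unifier exists.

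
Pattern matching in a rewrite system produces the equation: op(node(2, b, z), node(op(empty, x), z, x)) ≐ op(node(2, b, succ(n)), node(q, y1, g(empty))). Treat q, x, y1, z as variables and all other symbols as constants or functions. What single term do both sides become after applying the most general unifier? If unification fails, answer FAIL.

op(node(2, b, succ(n)), node(op(empty, g(empty)), succ(n), g(empty)))

Decompose op/2: node(2, b, z) ≐ node(2, b, succ(n)),  node(op(empty, x), z, x) ≐ node(q, y1, g(empty)).
Decompose node/3: 2 ≐ 2,  b ≐ b,  z ≐ succ(n).
Delete trivial equation 2 ≐ 2.
Delete trivial equation b ≐ b.
Bind z := succ(n); substituting into the remaining equation gives: node(op(empty, x), succ(n), x) ≐ node(q, y1, g(empty)).
Decompose node/3: op(empty, x) ≐ q,  succ(n) ≐ y1,  x ≐ g(empty).
Bind q := op(empty, x); no other remaining equation mentions q.
Bind y1 := succ(n); no other remaining equation mentions y1.
Bind x := g(empty). Substituting into the earlier binding gives q := op(empty, g(empty)).
Applying the MGU to either side gives op(node(2, b, succ(n)), node(op(empty, g(empty)), succ(n), g(empty))).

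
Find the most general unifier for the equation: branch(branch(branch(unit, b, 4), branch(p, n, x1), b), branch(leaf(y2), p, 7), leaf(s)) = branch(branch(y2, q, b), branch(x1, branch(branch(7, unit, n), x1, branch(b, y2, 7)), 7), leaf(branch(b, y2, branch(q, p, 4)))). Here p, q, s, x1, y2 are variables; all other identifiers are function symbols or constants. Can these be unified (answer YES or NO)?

Decompose branch/3: branch(branch(unit, b, 4), branch(p, n, x1), b) = branch(y2, q, b),  branch(leaf(y2), p, 7) = branch(x1, branch(branch(7, unit, n), x1, branch(b, y2, 7)), 7),  leaf(s) = leaf(branch(b, y2, branch(q, p, 4))).
Decompose branch/3: branch(unit, b, 4) = y2,  branch(p, n, x1) = q,  b = b.
Bind y2 := branch(unit, b, 4); substituting into the 2 remaining equations that mention y2 gives: branch(leaf(branch(unit, b, 4)), p, 7) = branch(x1, branch(branch(7, unit, n), x1, branch(b, branch(unit, b, 4), 7)), 7),  leaf(s) = leaf(branch(b, branch(unit, b, 4), branch(q, p, 4))).
Bind q := branch(p, n, x1); substituting into the one remaining equation that mentions q gives: leaf(s) = leaf(branch(b, branch(unit, b, 4), branch(branch(p, n, x1), p, 4))).
Delete trivial equation b = b.
Decompose branch/3: leaf(branch(unit, b, 4)) = x1,  p = branch(branch(7, unit, n), x1, branch(b, branch(unit, b, 4), 7)),  7 = 7.
Bind x1 := leaf(branch(unit, b, 4)); substituting into the 2 remaining equations that mention x1 gives: p = branch(branch(7, unit, n), leaf(branch(unit, b, 4)), branch(b, branch(unit, b, 4), 7)),  leaf(s) = leaf(branch(b, branch(unit, b, 4), branch(branch(p, n, leaf(branch(unit, b, 4))), p, 4))). Substituting into the earlier binding gives q := branch(p, n, leaf(branch(unit, b, 4))).
Bind p := branch(branch(7, unit, n), leaf(branch(unit, b, 4)), branch(b, branch(unit, b, 4), 7)); substituting into the one remaining equation that mentions p gives: leaf(s) = leaf(branch(b, branch(unit, b, 4), branch(branch(branch(branch(7, unit, n), leaf(branch(unit, b, 4)), branch(b, branch(unit, b, 4), 7)), n, leaf(branch(unit, b, 4))), branch(branch(7, unit, n), leaf(branch(unit, b, 4)), branch(b, branch(unit, b, 4), 7)), 4))). Substituting into the earlier binding gives q := branch(branch(branch(7, unit, n), leaf(branch(unit, b, 4)), branch(b, branch(unit, b, 4), 7)), n, leaf(branch(unit, b, 4))).
Delete trivial equation 7 = 7.
Decompose leaf/1: s = branch(b, branch(unit, b, 4), branch(branch(branch(branch(7, unit, n), leaf(branch(unit, b, 4)), branch(b, branch(unit, b, 4), 7)), n, leaf(branch(unit, b, 4))), branch(branch(7, unit, n), leaf(branch(unit, b, 4)), branch(b, branch(unit, b, 4), 7)), 4)).
Bind s := branch(b, branch(unit, b, 4), branch(branch(branch(branch(7, unit, n), leaf(branch(unit, b, 4)), branch(b, branch(unit, b, 4), 7)), n, leaf(branch(unit, b, 4))), branch(branch(7, unit, n), leaf(branch(unit, b, 4)), branch(b, branch(unit, b, 4), 7)), 4)).
No equations remain and no clash or occurs-check failure arose, so a unifier exists.

YES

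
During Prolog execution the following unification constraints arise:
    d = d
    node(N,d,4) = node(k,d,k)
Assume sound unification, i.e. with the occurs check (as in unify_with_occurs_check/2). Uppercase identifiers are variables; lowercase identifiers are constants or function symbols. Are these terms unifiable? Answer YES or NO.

NO

Delete trivial equation d = d.
Decompose node/3: N = k,  d = d,  4 = k.
Bind N := k; no other remaining equation mentions N.
Delete trivial equation d = d.
Clash: constants 4 and k differ; no unifier exists.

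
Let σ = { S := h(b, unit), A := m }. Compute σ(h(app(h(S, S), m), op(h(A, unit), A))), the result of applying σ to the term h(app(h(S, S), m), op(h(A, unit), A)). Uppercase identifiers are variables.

Replace each occurrence of S with h(b, unit).
Replace each occurrence of A with m.
Result: h(app(h(h(b, unit), h(b, unit)), m), op(h(m, unit), m)).

h(app(h(h(b, unit), h(b, unit)), m), op(h(m, unit), m))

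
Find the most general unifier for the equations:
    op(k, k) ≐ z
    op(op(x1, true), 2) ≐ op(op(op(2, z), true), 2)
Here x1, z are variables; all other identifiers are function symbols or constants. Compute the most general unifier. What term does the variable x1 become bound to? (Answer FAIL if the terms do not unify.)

op(2, op(k, k))

Bind z := op(k, k); substituting into the remaining equation gives: op(op(x1, true), 2) ≐ op(op(op(2, op(k, k)), true), 2).
Decompose op/2: op(x1, true) ≐ op(op(2, op(k, k)), true),  2 ≐ 2.
Decompose op/2: x1 ≐ op(2, op(k, k)),  true ≐ true.
Bind x1 := op(2, op(k, k)); no other remaining equation mentions x1.
Delete trivial equation true ≐ true.
Delete trivial equation 2 ≐ 2.
MGU = { z := op(k, k), x1 := op(2, op(k, k)) }, so x1 := op(2, op(k, k)).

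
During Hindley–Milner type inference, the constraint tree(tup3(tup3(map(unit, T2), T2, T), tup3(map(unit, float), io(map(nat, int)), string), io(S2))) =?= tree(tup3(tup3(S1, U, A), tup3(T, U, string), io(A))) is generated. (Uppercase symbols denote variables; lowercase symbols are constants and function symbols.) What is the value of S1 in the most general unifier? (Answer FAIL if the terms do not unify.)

map(unit, io(map(nat, int)))

Decompose tree/1: tup3(tup3(map(unit, T2), T2, T), tup3(map(unit, float), io(map(nat, int)), string), io(S2)) =?= tup3(tup3(S1, U, A), tup3(T, U, string), io(A)).
Decompose tup3/3: tup3(map(unit, T2), T2, T) =?= tup3(S1, U, A),  tup3(map(unit, float), io(map(nat, int)), string) =?= tup3(T, U, string),  io(S2) =?= io(A).
Decompose tup3/3: map(unit, T2) =?= S1,  T2 =?= U,  T =?= A.
Bind S1 := map(unit, T2); no other remaining equation mentions S1.
Bind T2 := U; no other remaining equation mentions T2. Substituting into the earlier binding gives S1 := map(unit, U).
Bind T := A; substituting into the one remaining equation that mentions T gives: tup3(map(unit, float), io(map(nat, int)), string) =?= tup3(A, U, string).
Decompose tup3/3: map(unit, float) =?= A,  io(map(nat, int)) =?= U,  string =?= string.
Bind A := map(unit, float); substituting into the one remaining equation that mentions A gives: io(S2) =?= io(map(unit, float)). Substituting into the earlier binding gives T := map(unit, float).
Bind U := io(map(nat, int)); no other remaining equation mentions U. Substituting into the earlier bindings gives S1 := map(unit, io(map(nat, int))), T2 := io(map(nat, int)).
Delete trivial equation string =?= string.
Decompose io/1: S2 =?= map(unit, float).
Bind S2 := map(unit, float).
MGU = { S1 ↦ map(unit, io(map(nat, int))), T2 ↦ io(map(nat, int)), T ↦ map(unit, float), A ↦ map(unit, float), U ↦ io(map(nat, int)), S2 ↦ map(unit, float) }, so S1 ↦ map(unit, io(map(nat, int))).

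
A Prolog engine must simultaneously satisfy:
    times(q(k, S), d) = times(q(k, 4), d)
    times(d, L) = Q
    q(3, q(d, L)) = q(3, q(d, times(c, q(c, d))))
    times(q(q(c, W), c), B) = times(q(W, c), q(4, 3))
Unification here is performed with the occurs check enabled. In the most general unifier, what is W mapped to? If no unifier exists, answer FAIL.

Decompose times/2: q(k, S) = q(k, 4),  d = d.
Decompose q/2: k = k,  S = 4.
Delete trivial equation k = k.
Bind S := 4; no other remaining equation mentions S.
Delete trivial equation d = d.
Bind Q := times(d, L); no other remaining equation mentions Q.
Decompose q/2: 3 = 3,  q(d, L) = q(d, times(c, q(c, d))).
Delete trivial equation 3 = 3.
Decompose q/2: d = d,  L = times(c, q(c, d)).
Delete trivial equation d = d.
Bind L := times(c, q(c, d)); no other remaining equation mentions L. Substituting into the earlier binding gives Q := times(d, times(c, q(c, d))).
Decompose times/2: q(q(c, W), c) = q(W, c),  B = q(4, 3).
Decompose q/2: q(c, W) = W,  c = c.
Occurs check fails: W occurs in q(c, W); the equation W = q(c, W) has no finite solution.

FAIL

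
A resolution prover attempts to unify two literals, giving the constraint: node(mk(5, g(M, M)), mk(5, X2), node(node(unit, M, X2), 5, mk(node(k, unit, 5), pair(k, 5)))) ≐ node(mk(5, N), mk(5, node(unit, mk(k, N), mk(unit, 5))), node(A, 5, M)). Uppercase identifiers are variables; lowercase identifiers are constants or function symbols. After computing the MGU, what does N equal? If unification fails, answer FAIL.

g(mk(node(k, unit, 5), pair(k, 5)), mk(node(k, unit, 5), pair(k, 5)))

Decompose node/3: mk(5, g(M, M)) ≐ mk(5, N),  mk(5, X2) ≐ mk(5, node(unit, mk(k, N), mk(unit, 5))),  node(node(unit, M, X2), 5, mk(node(k, unit, 5), pair(k, 5))) ≐ node(A, 5, M).
Decompose mk/2: 5 ≐ 5,  g(M, M) ≐ N.
Delete trivial equation 5 ≐ 5.
Bind N := g(M, M); substituting into the one remaining equation that mentions N gives: mk(5, X2) ≐ mk(5, node(unit, mk(k, g(M, M)), mk(unit, 5))).
Decompose mk/2: 5 ≐ 5,  X2 ≐ node(unit, mk(k, g(M, M)), mk(unit, 5)).
Delete trivial equation 5 ≐ 5.
Bind X2 := node(unit, mk(k, g(M, M)), mk(unit, 5)); substituting into the remaining equation gives: node(node(unit, M, node(unit, mk(k, g(M, M)), mk(unit, 5))), 5, mk(node(k, unit, 5), pair(k, 5))) ≐ node(A, 5, M).
Decompose node/3: node(unit, M, node(unit, mk(k, g(M, M)), mk(unit, 5))) ≐ A,  5 ≐ 5,  mk(node(k, unit, 5), pair(k, 5)) ≐ M.
Bind A := node(unit, M, node(unit, mk(k, g(M, M)), mk(unit, 5))); no other remaining equation mentions A.
Delete trivial equation 5 ≐ 5.
Bind M := mk(node(k, unit, 5), pair(k, 5)). Substituting into the earlier bindings gives N := g(mk(node(k, unit, 5), pair(k, 5)), mk(node(k, unit, 5), pair(k, 5))), X2 := node(unit, mk(k, g(mk(node(k, unit, 5), pair(k, 5)), mk(node(k, unit, 5), pair(k, 5)))), mk(unit, 5)), A := node(unit, mk(node(k, unit, 5), pair(k, 5)), node(unit, mk(k, g(mk(node(k, unit, 5), pair(k, 5)), mk(node(k, unit, 5), pair(k, 5)))), mk(unit, 5))).
MGU = { N ↦ g(mk(node(k, unit, 5), pair(k, 5)), mk(node(k, unit, 5), pair(k, 5))), X2 ↦ node(unit, mk(k, g(mk(node(k, unit, 5), pair(k, 5)), mk(node(k, unit, 5), pair(k, 5)))), mk(unit, 5)), A ↦ node(unit, mk(node(k, unit, 5), pair(k, 5)), node(unit, mk(k, g(mk(node(k, unit, 5), pair(k, 5)), mk(node(k, unit, 5), pair(k, 5)))), mk(unit, 5))), M ↦ mk(node(k, unit, 5), pair(k, 5)) }, so N ↦ g(mk(node(k, unit, 5), pair(k, 5)), mk(node(k, unit, 5), pair(k, 5))).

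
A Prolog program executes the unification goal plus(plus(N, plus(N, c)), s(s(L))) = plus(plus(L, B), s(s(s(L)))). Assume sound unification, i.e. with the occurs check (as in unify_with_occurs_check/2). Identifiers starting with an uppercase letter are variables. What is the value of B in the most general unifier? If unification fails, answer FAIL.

Decompose plus/2: plus(N, plus(N, c)) = plus(L, B),  s(s(L)) = s(s(s(L))).
Decompose plus/2: N = L,  plus(N, c) = B.
Bind N := L; substituting into the one remaining equation that mentions N gives: plus(L, c) = B.
Bind B := plus(L, c); no other remaining equation mentions B.
Decompose s/1: s(L) = s(s(L)).
Decompose s/1: L = s(L).
Occurs check fails: L occurs in s(L); the equation L = s(L) has no finite solution.

FAIL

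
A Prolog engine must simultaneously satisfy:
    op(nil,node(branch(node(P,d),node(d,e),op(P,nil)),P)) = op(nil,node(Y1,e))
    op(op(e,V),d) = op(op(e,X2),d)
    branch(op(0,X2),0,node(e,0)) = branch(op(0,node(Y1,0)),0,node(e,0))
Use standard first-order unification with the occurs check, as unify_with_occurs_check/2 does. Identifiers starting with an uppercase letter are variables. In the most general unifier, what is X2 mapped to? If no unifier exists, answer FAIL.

Decompose op/2: nil = nil,  node(branch(node(P,d),node(d,e),op(P,nil)),P) = node(Y1,e).
Delete trivial equation nil = nil.
Decompose node/2: branch(node(P,d),node(d,e),op(P,nil)) = Y1,  P = e.
Bind Y1 := branch(node(P,d),node(d,e),op(P,nil)); substituting into the one remaining equation that mentions Y1 gives: branch(op(0,X2),0,node(e,0)) = branch(op(0,node(branch(node(P,d),node(d,e),op(P,nil)),0)),0,node(e,0)).
Bind P := e; substituting into the one remaining equation that mentions P gives: branch(op(0,X2),0,node(e,0)) = branch(op(0,node(branch(node(e,d),node(d,e),op(e,nil)),0)),0,node(e,0)). Substituting into the earlier binding gives Y1 := branch(node(e,d),node(d,e),op(e,nil)).
Decompose op/2: op(e,V) = op(e,X2),  d = d.
Decompose op/2: e = e,  V = X2.
Delete trivial equation e = e.
Bind V := X2; no other remaining equation mentions V.
Delete trivial equation d = d.
Decompose branch/3: op(0,X2) = op(0,node(branch(node(e,d),node(d,e),op(e,nil)),0)),  0 = 0,  node(e,0) = node(e,0).
Decompose op/2: 0 = 0,  X2 = node(branch(node(e,d),node(d,e),op(e,nil)),0).
Delete trivial equation 0 = 0.
Bind X2 := node(branch(node(e,d),node(d,e),op(e,nil)),0); no other remaining equation mentions X2. Substituting into the earlier binding gives V := node(branch(node(e,d),node(d,e),op(e,nil)),0).
Delete trivial equation 0 = 0.
Delete trivial equation node(e,0) = node(e,0).
MGU = { Y1 -> branch(node(e,d),node(d,e),op(e,nil)), P -> e, V -> node(branch(node(e,d),node(d,e),op(e,nil)),0), X2 -> node(branch(node(e,d),node(d,e),op(e,nil)),0) }, so X2 -> node(branch(node(e,d),node(d,e),op(e,nil)),0).

node(branch(node(e,d),node(d,e),op(e,nil)),0)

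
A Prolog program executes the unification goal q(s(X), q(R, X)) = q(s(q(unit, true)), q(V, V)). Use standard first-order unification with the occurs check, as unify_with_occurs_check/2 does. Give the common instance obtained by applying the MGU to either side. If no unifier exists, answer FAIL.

q(s(q(unit, true)), q(q(unit, true), q(unit, true)))

Decompose q/2: s(X) = s(q(unit, true)),  q(R, X) = q(V, V).
Decompose s/1: X = q(unit, true).
Bind X := q(unit, true); substituting into the remaining equation gives: q(R, q(unit, true)) = q(V, V).
Decompose q/2: R = V,  q(unit, true) = V.
Bind R := V; no other remaining equation mentions R.
Bind V := q(unit, true). Substituting into the earlier binding gives R := q(unit, true).
Applying the MGU to either side gives q(s(q(unit, true)), q(q(unit, true), q(unit, true))).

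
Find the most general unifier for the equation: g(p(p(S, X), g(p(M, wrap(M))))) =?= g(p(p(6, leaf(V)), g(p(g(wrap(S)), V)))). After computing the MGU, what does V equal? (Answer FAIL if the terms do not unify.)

wrap(g(wrap(6)))

Decompose g/1: p(p(S, X), g(p(M, wrap(M)))) =?= p(p(6, leaf(V)), g(p(g(wrap(S)), V))).
Decompose p/2: p(S, X) =?= p(6, leaf(V)),  g(p(M, wrap(M))) =?= g(p(g(wrap(S)), V)).
Decompose p/2: S =?= 6,  X =?= leaf(V).
Bind S := 6; substituting into the one remaining equation that mentions S gives: g(p(M, wrap(M))) =?= g(p(g(wrap(6)), V)).
Bind X := leaf(V); no other remaining equation mentions X.
Decompose g/1: p(M, wrap(M)) =?= p(g(wrap(6)), V).
Decompose p/2: M =?= g(wrap(6)),  wrap(M) =?= V.
Bind M := g(wrap(6)); substituting into the remaining equation gives: wrap(g(wrap(6))) =?= V.
Bind V := wrap(g(wrap(6))). Substituting into the earlier binding gives X := leaf(wrap(g(wrap(6)))).
MGU = { S ↦ 6, X ↦ leaf(wrap(g(wrap(6)))), M ↦ g(wrap(6)), V ↦ wrap(g(wrap(6))) }, so V ↦ wrap(g(wrap(6))).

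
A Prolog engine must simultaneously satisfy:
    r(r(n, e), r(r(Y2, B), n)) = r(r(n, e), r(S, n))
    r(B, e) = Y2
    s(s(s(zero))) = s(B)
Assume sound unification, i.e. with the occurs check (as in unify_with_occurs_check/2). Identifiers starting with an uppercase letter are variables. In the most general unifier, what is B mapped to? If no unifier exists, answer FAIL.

s(s(zero))

Decompose r/2: r(n, e) = r(n, e),  r(r(Y2, B), n) = r(S, n).
Delete trivial equation r(n, e) = r(n, e).
Decompose r/2: r(Y2, B) = S,  n = n.
Bind S := r(Y2, B); no other remaining equation mentions S.
Delete trivial equation n = n.
Bind Y2 := r(B, e); no other remaining equation mentions Y2. Substituting into the earlier binding gives S := r(r(B, e), B).
Decompose s/1: s(s(zero)) = B.
Bind B := s(s(zero)). Substituting into the earlier bindings gives S := r(r(s(s(zero)), e), s(s(zero))), Y2 := r(s(s(zero)), e).
MGU = { S = r(r(s(s(zero)), e), s(s(zero))), Y2 = r(s(s(zero)), e), B = s(s(zero)) }, so B = s(s(zero)).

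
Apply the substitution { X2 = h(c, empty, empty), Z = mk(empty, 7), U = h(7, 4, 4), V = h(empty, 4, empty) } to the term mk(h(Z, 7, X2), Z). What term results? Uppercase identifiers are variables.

mk(h(mk(empty, 7), 7, h(c, empty, empty)), mk(empty, 7))

Replace each occurrence of X2 with h(c, empty, empty).
Replace each occurrence of Z with mk(empty, 7).
Result: mk(h(mk(empty, 7), 7, h(c, empty, empty)), mk(empty, 7)).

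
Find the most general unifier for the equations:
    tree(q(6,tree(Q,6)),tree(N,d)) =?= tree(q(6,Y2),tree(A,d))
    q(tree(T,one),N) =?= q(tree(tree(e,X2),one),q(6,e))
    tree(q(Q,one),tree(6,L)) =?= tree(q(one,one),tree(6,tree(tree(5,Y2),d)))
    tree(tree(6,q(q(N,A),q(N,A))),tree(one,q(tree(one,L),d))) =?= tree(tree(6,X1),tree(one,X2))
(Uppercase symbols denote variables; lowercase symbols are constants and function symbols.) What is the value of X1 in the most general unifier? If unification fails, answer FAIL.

Decompose tree/2: q(6,tree(Q,6)) =?= q(6,Y2),  tree(N,d) =?= tree(A,d).
Decompose q/2: 6 =?= 6,  tree(Q,6) =?= Y2.
Delete trivial equation 6 =?= 6.
Bind Y2 := tree(Q,6); substituting into the one remaining equation that mentions Y2 gives: tree(q(Q,one),tree(6,L)) =?= tree(q(one,one),tree(6,tree(tree(5,tree(Q,6)),d))).
Decompose tree/2: N =?= A,  d =?= d.
Bind N := A; substituting into the 2 remaining equations that mention N gives: q(tree(T,one),A) =?= q(tree(tree(e,X2),one),q(6,e)),  tree(tree(6,q(q(A,A),q(A,A))),tree(one,q(tree(one,L),d))) =?= tree(tree(6,X1),tree(one,X2)).
Delete trivial equation d =?= d.
Decompose q/2: tree(T,one) =?= tree(tree(e,X2),one),  A =?= q(6,e).
Decompose tree/2: T =?= tree(e,X2),  one =?= one.
Bind T := tree(e,X2); no other remaining equation mentions T.
Delete trivial equation one =?= one.
Bind A := q(6,e); substituting into the one remaining equation that mentions A gives: tree(tree(6,q(q(q(6,e),q(6,e)),q(q(6,e),q(6,e)))),tree(one,q(tree(one,L),d))) =?= tree(tree(6,X1),tree(one,X2)). Substituting into the earlier binding gives N := q(6,e).
Decompose tree/2: q(Q,one) =?= q(one,one),  tree(6,L) =?= tree(6,tree(tree(5,tree(Q,6)),d)).
Decompose q/2: Q =?= one,  one =?= one.
Bind Q := one; substituting into the one remaining equation that mentions Q gives: tree(6,L) =?= tree(6,tree(tree(5,tree(one,6)),d)). Substituting into the earlier binding gives Y2 := tree(one,6).
Delete trivial equation one =?= one.
Decompose tree/2: 6 =?= 6,  L =?= tree(tree(5,tree(one,6)),d).
Delete trivial equation 6 =?= 6.
Bind L := tree(tree(5,tree(one,6)),d); substituting into the remaining equation gives: tree(tree(6,q(q(q(6,e),q(6,e)),q(q(6,e),q(6,e)))),tree(one,q(tree(one,tree(tree(5,tree(one,6)),d)),d))) =?= tree(tree(6,X1),tree(one,X2)).
Decompose tree/2: tree(6,q(q(q(6,e),q(6,e)),q(q(6,e),q(6,e)))) =?= tree(6,X1),  tree(one,q(tree(one,tree(tree(5,tree(one,6)),d)),d)) =?= tree(one,X2).
Decompose tree/2: 6 =?= 6,  q(q(q(6,e),q(6,e)),q(q(6,e),q(6,e))) =?= X1.
Delete trivial equation 6 =?= 6.
Bind X1 := q(q(q(6,e),q(6,e)),q(q(6,e),q(6,e))); no other remaining equation mentions X1.
Decompose tree/2: one =?= one,  q(tree(one,tree(tree(5,tree(one,6)),d)),d) =?= X2.
Delete trivial equation one =?= one.
Bind X2 := q(tree(one,tree(tree(5,tree(one,6)),d)),d). Substituting into the earlier binding gives T := tree(e,q(tree(one,tree(tree(5,tree(one,6)),d)),d)).
MGU = { Y2 := tree(one,6), N := q(6,e), T := tree(e,q(tree(one,tree(tree(5,tree(one,6)),d)),d)), A := q(6,e), Q := one, L := tree(tree(5,tree(one,6)),d), X1 := q(q(q(6,e),q(6,e)),q(q(6,e),q(6,e))), X2 := q(tree(one,tree(tree(5,tree(one,6)),d)),d) }, so X1 := q(q(q(6,e),q(6,e)),q(q(6,e),q(6,e))).

q(q(q(6,e),q(6,e)),q(q(6,e),q(6,e)))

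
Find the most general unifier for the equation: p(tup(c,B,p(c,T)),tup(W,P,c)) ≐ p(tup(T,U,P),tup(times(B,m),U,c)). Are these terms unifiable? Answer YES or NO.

Decompose p/2: tup(c,B,p(c,T)) ≐ tup(T,U,P),  tup(W,P,c) ≐ tup(times(B,m),U,c).
Decompose tup/3: c ≐ T,  B ≐ U,  p(c,T) ≐ P.
Bind T := c; substituting into the one remaining equation that mentions T gives: p(c,c) ≐ P.
Bind B := U; substituting into the one remaining equation that mentions B gives: tup(W,P,c) ≐ tup(times(U,m),U,c).
Bind P := p(c,c); substituting into the remaining equation gives: tup(W,p(c,c),c) ≐ tup(times(U,m),U,c).
Decompose tup/3: W ≐ times(U,m),  p(c,c) ≐ U,  c ≐ c.
Bind W := times(U,m); no other remaining equation mentions W.
Bind U := p(c,c); no other remaining equation mentions U. Substituting into the earlier bindings gives B := p(c,c), W := times(p(c,c),m).
Delete trivial equation c ≐ c.
No equations remain and no clash or occurs-check failure arose, so a unifier exists.

YES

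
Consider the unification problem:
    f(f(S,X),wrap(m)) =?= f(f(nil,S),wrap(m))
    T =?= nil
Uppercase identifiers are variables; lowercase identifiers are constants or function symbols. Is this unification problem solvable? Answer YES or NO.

YES

Decompose f/2: f(S,X) =?= f(nil,S),  wrap(m) =?= wrap(m).
Decompose f/2: S =?= nil,  X =?= S.
Bind S := nil; substituting into the one remaining equation that mentions S gives: X =?= nil.
Bind X := nil; no other remaining equation mentions X.
Delete trivial equation wrap(m) =?= wrap(m).
Bind T := nil.
No equations remain and no clash or occurs-check failure arose, so a unifier exists.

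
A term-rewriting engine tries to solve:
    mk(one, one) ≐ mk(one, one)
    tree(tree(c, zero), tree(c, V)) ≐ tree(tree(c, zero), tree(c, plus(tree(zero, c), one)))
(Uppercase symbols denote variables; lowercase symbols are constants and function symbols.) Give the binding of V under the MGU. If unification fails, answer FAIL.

Delete trivial equation mk(one, one) ≐ mk(one, one).
Decompose tree/2: tree(c, zero) ≐ tree(c, zero),  tree(c, V) ≐ tree(c, plus(tree(zero, c), one)).
Delete trivial equation tree(c, zero) ≐ tree(c, zero).
Decompose tree/2: c ≐ c,  V ≐ plus(tree(zero, c), one).
Delete trivial equation c ≐ c.
Bind V := plus(tree(zero, c), one).
MGU = { V := plus(tree(zero, c), one) }, so V := plus(tree(zero, c), one).

plus(tree(zero, c), one)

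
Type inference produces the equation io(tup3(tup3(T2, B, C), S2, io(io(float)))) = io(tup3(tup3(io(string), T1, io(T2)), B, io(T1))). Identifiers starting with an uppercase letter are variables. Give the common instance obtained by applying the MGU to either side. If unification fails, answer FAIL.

Decompose io/1: tup3(tup3(T2, B, C), S2, io(io(float))) = tup3(tup3(io(string), T1, io(T2)), B, io(T1)).
Decompose tup3/3: tup3(T2, B, C) = tup3(io(string), T1, io(T2)),  S2 = B,  io(io(float)) = io(T1).
Decompose tup3/3: T2 = io(string),  B = T1,  C = io(T2).
Bind T2 := io(string); substituting into the one remaining equation that mentions T2 gives: C = io(io(string)).
Bind B := T1; substituting into the one remaining equation that mentions B gives: S2 = T1.
Bind C := io(io(string)); no other remaining equation mentions C.
Bind S2 := T1; no other remaining equation mentions S2.
Decompose io/1: io(float) = T1.
Bind T1 := io(float). Substituting into the earlier bindings gives B := io(float), S2 := io(float).
Applying the MGU to either side gives io(tup3(tup3(io(string), io(float), io(io(string))), io(float), io(io(float)))).

io(tup3(tup3(io(string), io(float), io(io(string))), io(float), io(io(float))))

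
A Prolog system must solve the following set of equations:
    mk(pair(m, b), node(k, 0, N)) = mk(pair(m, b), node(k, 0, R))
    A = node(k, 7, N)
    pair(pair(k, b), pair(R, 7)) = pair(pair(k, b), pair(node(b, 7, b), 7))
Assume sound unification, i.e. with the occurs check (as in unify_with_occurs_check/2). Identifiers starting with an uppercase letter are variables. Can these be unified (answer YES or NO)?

Decompose mk/2: pair(m, b) = pair(m, b),  node(k, 0, N) = node(k, 0, R).
Delete trivial equation pair(m, b) = pair(m, b).
Decompose node/3: k = k,  0 = 0,  N = R.
Delete trivial equation k = k.
Delete trivial equation 0 = 0.
Bind N := R; substituting into the one remaining equation that mentions N gives: A = node(k, 7, R).
Bind A := node(k, 7, R); no other remaining equation mentions A.
Decompose pair/2: pair(k, b) = pair(k, b),  pair(R, 7) = pair(node(b, 7, b), 7).
Delete trivial equation pair(k, b) = pair(k, b).
Decompose pair/2: R = node(b, 7, b),  7 = 7.
Bind R := node(b, 7, b); no other remaining equation mentions R. Substituting into the earlier bindings gives N := node(b, 7, b), A := node(k, 7, node(b, 7, b)).
Delete trivial equation 7 = 7.
No equations remain and no clash or occurs-check failure arose, so a unifier exists.

YES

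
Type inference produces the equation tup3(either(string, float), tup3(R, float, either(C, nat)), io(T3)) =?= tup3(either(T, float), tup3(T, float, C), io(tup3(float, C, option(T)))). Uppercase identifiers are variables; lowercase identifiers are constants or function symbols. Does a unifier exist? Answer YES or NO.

Decompose tup3/3: either(string, float) =?= either(T, float),  tup3(R, float, either(C, nat)) =?= tup3(T, float, C),  io(T3) =?= io(tup3(float, C, option(T))).
Decompose either/2: string =?= T,  float =?= float.
Bind T := string; substituting into the 2 remaining equations that mention T gives: tup3(R, float, either(C, nat)) =?= tup3(string, float, C),  io(T3) =?= io(tup3(float, C, option(string))).
Delete trivial equation float =?= float.
Decompose tup3/3: R =?= string,  float =?= float,  either(C, nat) =?= C.
Bind R := string; no other remaining equation mentions R.
Delete trivial equation float =?= float.
Occurs check fails: C occurs in either(C, nat); the equation C =?= either(C, nat) has no finite solution.

NO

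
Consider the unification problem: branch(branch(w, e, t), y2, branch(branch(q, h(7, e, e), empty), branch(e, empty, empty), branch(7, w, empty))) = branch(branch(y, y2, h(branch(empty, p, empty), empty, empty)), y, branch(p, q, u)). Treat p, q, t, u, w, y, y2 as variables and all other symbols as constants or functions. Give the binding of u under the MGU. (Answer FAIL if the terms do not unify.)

Decompose branch/3: branch(w, e, t) = branch(y, y2, h(branch(empty, p, empty), empty, empty)),  y2 = y,  branch(branch(q, h(7, e, e), empty), branch(e, empty, empty), branch(7, w, empty)) = branch(p, q, u).
Decompose branch/3: w = y,  e = y2,  t = h(branch(empty, p, empty), empty, empty).
Bind w := y; substituting into the one remaining equation that mentions w gives: branch(branch(q, h(7, e, e), empty), branch(e, empty, empty), branch(7, y, empty)) = branch(p, q, u).
Bind y2 := e; substituting into the one remaining equation that mentions y2 gives: e = y.
Bind t := h(branch(empty, p, empty), empty, empty); no other remaining equation mentions t.
Bind y := e; substituting into the remaining equation gives: branch(branch(q, h(7, e, e), empty), branch(e, empty, empty), branch(7, e, empty)) = branch(p, q, u). Substituting into the earlier binding gives w := e.
Decompose branch/3: branch(q, h(7, e, e), empty) = p,  branch(e, empty, empty) = q,  branch(7, e, empty) = u.
Bind p := branch(q, h(7, e, e), empty); no other remaining equation mentions p. Substituting into the earlier binding gives t := h(branch(empty, branch(q, h(7, e, e), empty), empty), empty, empty).
Bind q := branch(e, empty, empty); no other remaining equation mentions q. Substituting into the earlier bindings gives t := h(branch(empty, branch(branch(e, empty, empty), h(7, e, e), empty), empty), empty, empty), p := branch(branch(e, empty, empty), h(7, e, e), empty).
Bind u := branch(7, e, empty).
MGU = { w ↦ e, y2 ↦ e, t ↦ h(branch(empty, branch(branch(e, empty, empty), h(7, e, e), empty), empty), empty, empty), y ↦ e, p ↦ branch(branch(e, empty, empty), h(7, e, e), empty), q ↦ branch(e, empty, empty), u ↦ branch(7, e, empty) }, so u ↦ branch(7, e, empty).

branch(7, e, empty)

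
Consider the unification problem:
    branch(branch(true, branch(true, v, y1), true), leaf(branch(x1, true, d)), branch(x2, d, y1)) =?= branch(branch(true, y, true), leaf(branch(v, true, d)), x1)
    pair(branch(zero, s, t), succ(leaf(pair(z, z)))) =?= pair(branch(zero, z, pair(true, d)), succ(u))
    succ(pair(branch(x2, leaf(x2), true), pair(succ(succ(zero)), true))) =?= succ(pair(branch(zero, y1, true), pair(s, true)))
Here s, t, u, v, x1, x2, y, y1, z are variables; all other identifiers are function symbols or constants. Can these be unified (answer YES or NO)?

Decompose branch/3: branch(true, branch(true, v, y1), true) =?= branch(true, y, true),  leaf(branch(x1, true, d)) =?= leaf(branch(v, true, d)),  branch(x2, d, y1) =?= x1.
Decompose branch/3: true =?= true,  branch(true, v, y1) =?= y,  true =?= true.
Delete trivial equation true =?= true.
Bind y := branch(true, v, y1); no other remaining equation mentions y.
Delete trivial equation true =?= true.
Decompose leaf/1: branch(x1, true, d) =?= branch(v, true, d).
Decompose branch/3: x1 =?= v,  true =?= true,  d =?= d.
Bind x1 := v; substituting into the one remaining equation that mentions x1 gives: branch(x2, d, y1) =?= v.
Delete trivial equation true =?= true.
Delete trivial equation d =?= d.
Bind v := branch(x2, d, y1); no other remaining equation mentions v. Substituting into the earlier bindings gives y := branch(true, branch(x2, d, y1), y1), x1 := branch(x2, d, y1).
Decompose pair/2: branch(zero, s, t) =?= branch(zero, z, pair(true, d)),  succ(leaf(pair(z, z))) =?= succ(u).
Decompose branch/3: zero =?= zero,  s =?= z,  t =?= pair(true, d).
Delete trivial equation zero =?= zero.
Bind s := z; substituting into the one remaining equation that mentions s gives: succ(pair(branch(x2, leaf(x2), true), pair(succ(succ(zero)), true))) =?= succ(pair(branch(zero, y1, true), pair(z, true))).
Bind t := pair(true, d); no other remaining equation mentions t.
Decompose succ/1: leaf(pair(z, z)) =?= u.
Bind u := leaf(pair(z, z)); no other remaining equation mentions u.
Decompose succ/1: pair(branch(x2, leaf(x2), true), pair(succ(succ(zero)), true)) =?= pair(branch(zero, y1, true), pair(z, true)).
Decompose pair/2: branch(x2, leaf(x2), true) =?= branch(zero, y1, true),  pair(succ(succ(zero)), true) =?= pair(z, true).
Decompose branch/3: x2 =?= zero,  leaf(x2) =?= y1,  true =?= true.
Bind x2 := zero; substituting into the one remaining equation that mentions x2 gives: leaf(zero) =?= y1. Substituting into the earlier bindings gives y := branch(true, branch(zero, d, y1), y1), x1 := branch(zero, d, y1), v := branch(zero, d, y1).
Bind y1 := leaf(zero); no other remaining equation mentions y1. Substituting into the earlier bindings gives y := branch(true, branch(zero, d, leaf(zero)), leaf(zero)), x1 := branch(zero, d, leaf(zero)), v := branch(zero, d, leaf(zero)).
Delete trivial equation true =?= true.
Decompose pair/2: succ(succ(zero)) =?= z,  true =?= true.
Bind z := succ(succ(zero)); no other remaining equation mentions z. Substituting into the earlier bindings gives s := succ(succ(zero)), u := leaf(pair(succ(succ(zero)), succ(succ(zero)))).
Delete trivial equation true =?= true.
No equations remain and no clash or occurs-check failure arose, so a unifier exists.

YES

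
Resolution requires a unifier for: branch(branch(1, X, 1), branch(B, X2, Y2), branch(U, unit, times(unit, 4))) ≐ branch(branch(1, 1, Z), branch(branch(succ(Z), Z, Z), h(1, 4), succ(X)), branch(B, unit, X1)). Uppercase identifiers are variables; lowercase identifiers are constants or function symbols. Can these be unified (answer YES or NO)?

Decompose branch/3: branch(1, X, 1) ≐ branch(1, 1, Z),  branch(B, X2, Y2) ≐ branch(branch(succ(Z), Z, Z), h(1, 4), succ(X)),  branch(U, unit, times(unit, 4)) ≐ branch(B, unit, X1).
Decompose branch/3: 1 ≐ 1,  X ≐ 1,  1 ≐ Z.
Delete trivial equation 1 ≐ 1.
Bind X := 1; substituting into the one remaining equation that mentions X gives: branch(B, X2, Y2) ≐ branch(branch(succ(Z), Z, Z), h(1, 4), succ(1)).
Bind Z := 1; substituting into the one remaining equation that mentions Z gives: branch(B, X2, Y2) ≐ branch(branch(succ(1), 1, 1), h(1, 4), succ(1)).
Decompose branch/3: B ≐ branch(succ(1), 1, 1),  X2 ≐ h(1, 4),  Y2 ≐ succ(1).
Bind B := branch(succ(1), 1, 1); substituting into the one remaining equation that mentions B gives: branch(U, unit, times(unit, 4)) ≐ branch(branch(succ(1), 1, 1), unit, X1).
Bind X2 := h(1, 4); no other remaining equation mentions X2.
Bind Y2 := succ(1); no other remaining equation mentions Y2.
Decompose branch/3: U ≐ branch(succ(1), 1, 1),  unit ≐ unit,  times(unit, 4) ≐ X1.
Bind U := branch(succ(1), 1, 1); no other remaining equation mentions U.
Delete trivial equation unit ≐ unit.
Bind X1 := times(unit, 4).
No equations remain and no clash or occurs-check failure arose, so a unifier exists.

YES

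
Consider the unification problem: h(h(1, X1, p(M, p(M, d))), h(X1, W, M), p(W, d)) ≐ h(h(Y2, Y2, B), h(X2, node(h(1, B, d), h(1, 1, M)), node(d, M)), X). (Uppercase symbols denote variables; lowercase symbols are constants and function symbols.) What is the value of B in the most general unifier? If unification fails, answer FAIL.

Decompose h/3: h(1, X1, p(M, p(M, d))) ≐ h(Y2, Y2, B),  h(X1, W, M) ≐ h(X2, node(h(1, B, d), h(1, 1, M)), node(d, M)),  p(W, d) ≐ X.
Decompose h/3: 1 ≐ Y2,  X1 ≐ Y2,  p(M, p(M, d)) ≐ B.
Bind Y2 := 1; substituting into the one remaining equation that mentions Y2 gives: X1 ≐ 1.
Bind X1 := 1; substituting into the one remaining equation that mentions X1 gives: h(1, W, M) ≐ h(X2, node(h(1, B, d), h(1, 1, M)), node(d, M)).
Bind B := p(M, p(M, d)); substituting into the one remaining equation that mentions B gives: h(1, W, M) ≐ h(X2, node(h(1, p(M, p(M, d)), d), h(1, 1, M)), node(d, M)).
Decompose h/3: 1 ≐ X2,  W ≐ node(h(1, p(M, p(M, d)), d), h(1, 1, M)),  M ≐ node(d, M).
Bind X2 := 1; no other remaining equation mentions X2.
Bind W := node(h(1, p(M, p(M, d)), d), h(1, 1, M)); substituting into the one remaining equation that mentions W gives: p(node(h(1, p(M, p(M, d)), d), h(1, 1, M)), d) ≐ X.
Occurs check fails: M occurs in node(d, M); the equation M ≐ node(d, M) has no finite solution.

FAIL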